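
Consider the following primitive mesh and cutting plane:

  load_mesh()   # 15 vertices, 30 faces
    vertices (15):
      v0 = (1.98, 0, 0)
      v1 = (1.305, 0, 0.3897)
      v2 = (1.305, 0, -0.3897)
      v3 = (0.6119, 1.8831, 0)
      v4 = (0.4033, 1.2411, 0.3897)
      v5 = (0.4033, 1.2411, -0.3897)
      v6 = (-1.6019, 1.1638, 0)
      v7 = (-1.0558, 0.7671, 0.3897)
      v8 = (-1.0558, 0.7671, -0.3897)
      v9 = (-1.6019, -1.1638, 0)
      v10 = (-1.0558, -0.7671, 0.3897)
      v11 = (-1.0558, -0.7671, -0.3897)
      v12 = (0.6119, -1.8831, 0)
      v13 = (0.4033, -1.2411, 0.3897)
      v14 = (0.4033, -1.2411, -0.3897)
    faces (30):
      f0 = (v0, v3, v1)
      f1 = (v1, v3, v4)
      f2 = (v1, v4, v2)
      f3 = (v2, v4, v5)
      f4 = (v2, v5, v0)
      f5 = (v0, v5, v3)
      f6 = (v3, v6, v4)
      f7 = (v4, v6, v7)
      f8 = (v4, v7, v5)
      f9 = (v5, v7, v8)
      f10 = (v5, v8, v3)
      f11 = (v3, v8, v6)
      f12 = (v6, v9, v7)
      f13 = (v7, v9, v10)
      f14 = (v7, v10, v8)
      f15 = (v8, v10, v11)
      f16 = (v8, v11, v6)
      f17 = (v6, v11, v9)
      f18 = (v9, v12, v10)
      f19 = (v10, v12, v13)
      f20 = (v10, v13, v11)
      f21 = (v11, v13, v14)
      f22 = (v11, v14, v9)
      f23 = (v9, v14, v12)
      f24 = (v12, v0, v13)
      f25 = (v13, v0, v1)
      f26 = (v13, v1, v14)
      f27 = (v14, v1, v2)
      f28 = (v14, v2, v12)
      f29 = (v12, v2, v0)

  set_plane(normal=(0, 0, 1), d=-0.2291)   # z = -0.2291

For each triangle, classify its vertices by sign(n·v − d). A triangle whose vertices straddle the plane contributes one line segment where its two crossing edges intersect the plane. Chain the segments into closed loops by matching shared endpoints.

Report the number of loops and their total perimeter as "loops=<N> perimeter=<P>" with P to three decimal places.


Straddling triangles (20 of 30):
  (v1,v4,v2) [++-] → (1.1192, 0.255736, -0.2291)–(1.305, 0, -0.2291)  len=0.3161
  (v2,v4,v5) [-+-] → (1.1192, 0.255736, -0.2291)–(0.4033, 1.2411, -0.2291)  len=1.2180
  (v2,v5,v0) [--+] → (1.05308, 0.729628, -0.2291)–(1.58318, 0, -0.2291)  len=0.9019
  (v0,v5,v3) [+-+] → (1.05308, 0.729628, -0.2291)–(0.489267, 1.50568, -0.2291)  len=0.9592
  (v4,v7,v5) [++-] → (0.102644, 1.14343, -0.2291)–(0.4033, 1.2411, -0.2291)  len=0.3161
  (v5,v7,v8) [-+-] → (0.102644, 1.14343, -0.2291)–(-1.0558, 0.7671, -0.2291)  len=1.2180
  (v5,v8,v3) [--+] → (-0.368521, 1.22702, -0.2291)–(0.489267, 1.50568, -0.2291)  len=0.9019
  (v3,v8,v6) [+-+] → (-0.368521, 1.22702, -0.2291)–(-1.28085, 0.930585, -0.2291)  len=0.9593
  (v7,v10,v8) [++-] → (-1.0558, 0.450969, -0.2291)–(-1.0558, 0.7671, -0.2291)  len=0.3161
  (v8,v10,v11) [-+-] → (-1.0558, 0.450969, -0.2291)–(-1.0558, -0.7671, -0.2291)  len=1.2181
  (v8,v11,v6) [--+] → (-1.28085, 0.0286468, -0.2291)–(-1.28085, 0.930585, -0.2291)  len=0.9019
  (v6,v11,v9) [+-+] → (-1.28085, 0.0286468, -0.2291)–(-1.28085, -0.930585, -0.2291)  len=0.9592
  (v10,v13,v11) [++-] → (-0.755144, -0.864771, -0.2291)–(-1.0558, -0.7671, -0.2291)  len=0.3161
  (v11,v13,v14) [-+-] → (-0.755144, -0.864771, -0.2291)–(0.4033, -1.2411, -0.2291)  len=1.2180
  (v11,v14,v9) [--+] → (-0.423067, -1.20924, -0.2291)–(-1.28085, -0.930585, -0.2291)  len=0.9019
  (v9,v14,v12) [+-+] → (-0.423067, -1.20924, -0.2291)–(0.489267, -1.50568, -0.2291)  len=0.9593
  (v13,v1,v14) [++-] → (0.589101, -0.985364, -0.2291)–(0.4033, -1.2411, -0.2291)  len=0.3161
  (v14,v1,v2) [-+-] → (0.589101, -0.985364, -0.2291)–(1.305, 0, -0.2291)  len=1.2180
  (v14,v2,v12) [--+] → (1.01937, -0.776048, -0.2291)–(0.489267, -1.50568, -0.2291)  len=0.9019
  (v12,v2,v0) [+-+] → (1.01937, -0.776048, -0.2291)–(1.58318, 0, -0.2291)  len=0.9592

Chained into 2 loop(s):
  loop 1: 10 segments, perimeter = 7.6707
  loop 2: 10 segments, perimeter = 9.3058
Total perimeter = 16.976

loops=2 perimeter=16.976


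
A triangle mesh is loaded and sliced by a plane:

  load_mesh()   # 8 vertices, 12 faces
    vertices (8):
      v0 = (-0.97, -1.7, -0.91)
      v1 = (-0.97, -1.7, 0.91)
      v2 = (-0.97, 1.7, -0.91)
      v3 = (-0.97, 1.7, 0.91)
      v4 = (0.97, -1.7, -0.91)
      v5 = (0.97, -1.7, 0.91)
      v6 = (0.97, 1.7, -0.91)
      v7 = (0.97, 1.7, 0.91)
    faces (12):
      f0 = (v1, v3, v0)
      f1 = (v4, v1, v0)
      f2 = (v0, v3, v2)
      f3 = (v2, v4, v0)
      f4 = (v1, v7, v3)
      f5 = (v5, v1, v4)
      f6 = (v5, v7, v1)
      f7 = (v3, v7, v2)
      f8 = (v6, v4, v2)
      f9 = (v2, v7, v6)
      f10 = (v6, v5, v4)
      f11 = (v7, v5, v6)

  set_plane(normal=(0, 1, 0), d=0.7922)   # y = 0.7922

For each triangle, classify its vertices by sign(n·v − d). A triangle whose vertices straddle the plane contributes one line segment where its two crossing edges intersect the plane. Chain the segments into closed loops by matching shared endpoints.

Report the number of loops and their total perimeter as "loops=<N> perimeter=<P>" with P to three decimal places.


loops=1 perimeter=7.520

Straddling triangles (8 of 12):
  (v1,v3,v0) [-+-] → (-0.97, 0.7922, 0.91)–(-0.97, 0.7922, 0.42406)  len=0.4859
  (v0,v3,v2) [-++] → (-0.97, 0.7922, 0.42406)–(-0.97, 0.7922, -0.91)  len=1.3341
  (v2,v4,v0) [+--] → (-0.45202, 0.7922, -0.91)–(-0.97, 0.7922, -0.91)  len=0.5180
  (v1,v7,v3) [-++] → (0.45202, 0.7922, 0.91)–(-0.97, 0.7922, 0.91)  len=1.4220
  (v5,v7,v1) [-+-] → (0.97, 0.7922, 0.91)–(0.45202, 0.7922, 0.91)  len=0.5180
  (v6,v4,v2) [+-+] → (0.97, 0.7922, -0.91)–(-0.45202, 0.7922, -0.91)  len=1.4220
  (v6,v5,v4) [+--] → (0.97, 0.7922, -0.42406)–(0.97, 0.7922, -0.91)  len=0.4859
  (v7,v5,v6) [+-+] → (0.97, 0.7922, 0.91)–(0.97, 0.7922, -0.42406)  len=1.3341

Chained into 1 loop(s):
  loop 1: 8 segments, perimeter = 7.5200
Total perimeter = 7.520


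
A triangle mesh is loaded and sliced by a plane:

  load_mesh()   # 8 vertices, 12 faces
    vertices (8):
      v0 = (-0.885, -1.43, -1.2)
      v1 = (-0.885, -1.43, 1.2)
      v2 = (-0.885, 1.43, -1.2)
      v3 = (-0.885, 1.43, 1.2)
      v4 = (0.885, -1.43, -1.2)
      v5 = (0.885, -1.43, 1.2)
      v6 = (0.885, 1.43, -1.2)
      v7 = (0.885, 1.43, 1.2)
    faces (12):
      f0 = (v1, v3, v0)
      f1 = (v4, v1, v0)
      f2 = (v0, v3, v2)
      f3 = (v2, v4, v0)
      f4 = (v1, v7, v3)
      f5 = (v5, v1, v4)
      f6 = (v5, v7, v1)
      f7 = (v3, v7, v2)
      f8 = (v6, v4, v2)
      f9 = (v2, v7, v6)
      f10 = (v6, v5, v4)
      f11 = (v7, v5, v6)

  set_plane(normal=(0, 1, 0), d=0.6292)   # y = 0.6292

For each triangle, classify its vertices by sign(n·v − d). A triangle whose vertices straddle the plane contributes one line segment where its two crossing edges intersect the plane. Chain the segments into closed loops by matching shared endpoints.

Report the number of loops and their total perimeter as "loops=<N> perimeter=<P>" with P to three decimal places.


Straddling triangles (8 of 12):
  (v1,v3,v0) [-+-] → (-0.885, 0.6292, 1.2)–(-0.885, 0.6292, 0.528)  len=0.6720
  (v0,v3,v2) [-++] → (-0.885, 0.6292, 0.528)–(-0.885, 0.6292, -1.2)  len=1.7280
  (v2,v4,v0) [+--] → (-0.3894, 0.6292, -1.2)–(-0.885, 0.6292, -1.2)  len=0.4956
  (v1,v7,v3) [-++] → (0.3894, 0.6292, 1.2)–(-0.885, 0.6292, 1.2)  len=1.2744
  (v5,v7,v1) [-+-] → (0.885, 0.6292, 1.2)–(0.3894, 0.6292, 1.2)  len=0.4956
  (v6,v4,v2) [+-+] → (0.885, 0.6292, -1.2)–(-0.3894, 0.6292, -1.2)  len=1.2744
  (v6,v5,v4) [+--] → (0.885, 0.6292, -0.528)–(0.885, 0.6292, -1.2)  len=0.6720
  (v7,v5,v6) [+-+] → (0.885, 0.6292, 1.2)–(0.885, 0.6292, -0.528)  len=1.7280

Chained into 1 loop(s):
  loop 1: 8 segments, perimeter = 8.3400
Total perimeter = 8.340

loops=1 perimeter=8.340


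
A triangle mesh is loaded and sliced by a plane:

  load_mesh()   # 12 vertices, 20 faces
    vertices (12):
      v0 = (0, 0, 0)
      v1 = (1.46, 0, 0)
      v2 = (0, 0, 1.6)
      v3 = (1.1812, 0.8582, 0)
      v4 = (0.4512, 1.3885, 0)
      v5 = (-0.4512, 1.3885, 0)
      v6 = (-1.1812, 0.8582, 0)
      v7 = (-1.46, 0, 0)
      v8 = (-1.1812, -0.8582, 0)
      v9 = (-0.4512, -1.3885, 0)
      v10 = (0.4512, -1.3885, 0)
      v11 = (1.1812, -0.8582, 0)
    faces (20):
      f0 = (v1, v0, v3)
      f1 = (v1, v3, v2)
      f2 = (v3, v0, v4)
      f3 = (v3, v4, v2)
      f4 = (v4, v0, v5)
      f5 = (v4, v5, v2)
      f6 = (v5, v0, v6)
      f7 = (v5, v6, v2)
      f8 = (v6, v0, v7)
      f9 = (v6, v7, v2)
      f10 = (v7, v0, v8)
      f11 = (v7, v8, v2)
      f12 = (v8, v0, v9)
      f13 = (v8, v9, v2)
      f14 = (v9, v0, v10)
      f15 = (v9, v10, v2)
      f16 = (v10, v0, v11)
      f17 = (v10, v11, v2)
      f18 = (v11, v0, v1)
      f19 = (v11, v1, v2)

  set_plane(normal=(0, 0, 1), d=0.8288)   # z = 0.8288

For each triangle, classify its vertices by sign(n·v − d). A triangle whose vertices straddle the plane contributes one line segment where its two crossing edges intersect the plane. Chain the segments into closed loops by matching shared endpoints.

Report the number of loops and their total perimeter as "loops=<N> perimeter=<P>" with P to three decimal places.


loops=1 perimeter=4.349

Straddling triangles (10 of 20):
  (v1,v3,v2) [--+] → (0.569338, 0.413652, 0.8288)–(0.70372, 0, 0.8288)  len=0.4349
  (v3,v4,v2) [--+] → (0.217478, 0.669257, 0.8288)–(0.569338, 0.413652, 0.8288)  len=0.4349
  (v4,v5,v2) [--+] → (-0.217478, 0.669257, 0.8288)–(0.217478, 0.669257, 0.8288)  len=0.4350
  (v5,v6,v2) [--+] → (-0.569338, 0.413652, 0.8288)–(-0.217478, 0.669257, 0.8288)  len=0.4349
  (v6,v7,v2) [--+] → (-0.70372, 0, 0.8288)–(-0.569338, 0.413652, 0.8288)  len=0.4349
  (v7,v8,v2) [--+] → (-0.569338, -0.413652, 0.8288)–(-0.70372, 0, 0.8288)  len=0.4349
  (v8,v9,v2) [--+] → (-0.217478, -0.669257, 0.8288)–(-0.569338, -0.413652, 0.8288)  len=0.4349
  (v9,v10,v2) [--+] → (0.217478, -0.669257, 0.8288)–(-0.217478, -0.669257, 0.8288)  len=0.4350
  (v10,v11,v2) [--+] → (0.569338, -0.413652, 0.8288)–(0.217478, -0.669257, 0.8288)  len=0.4349
  (v11,v1,v2) [--+] → (0.70372, 0, 0.8288)–(0.569338, -0.413652, 0.8288)  len=0.4349

Chained into 1 loop(s):
  loop 1: 10 segments, perimeter = 4.3493
Total perimeter = 4.349


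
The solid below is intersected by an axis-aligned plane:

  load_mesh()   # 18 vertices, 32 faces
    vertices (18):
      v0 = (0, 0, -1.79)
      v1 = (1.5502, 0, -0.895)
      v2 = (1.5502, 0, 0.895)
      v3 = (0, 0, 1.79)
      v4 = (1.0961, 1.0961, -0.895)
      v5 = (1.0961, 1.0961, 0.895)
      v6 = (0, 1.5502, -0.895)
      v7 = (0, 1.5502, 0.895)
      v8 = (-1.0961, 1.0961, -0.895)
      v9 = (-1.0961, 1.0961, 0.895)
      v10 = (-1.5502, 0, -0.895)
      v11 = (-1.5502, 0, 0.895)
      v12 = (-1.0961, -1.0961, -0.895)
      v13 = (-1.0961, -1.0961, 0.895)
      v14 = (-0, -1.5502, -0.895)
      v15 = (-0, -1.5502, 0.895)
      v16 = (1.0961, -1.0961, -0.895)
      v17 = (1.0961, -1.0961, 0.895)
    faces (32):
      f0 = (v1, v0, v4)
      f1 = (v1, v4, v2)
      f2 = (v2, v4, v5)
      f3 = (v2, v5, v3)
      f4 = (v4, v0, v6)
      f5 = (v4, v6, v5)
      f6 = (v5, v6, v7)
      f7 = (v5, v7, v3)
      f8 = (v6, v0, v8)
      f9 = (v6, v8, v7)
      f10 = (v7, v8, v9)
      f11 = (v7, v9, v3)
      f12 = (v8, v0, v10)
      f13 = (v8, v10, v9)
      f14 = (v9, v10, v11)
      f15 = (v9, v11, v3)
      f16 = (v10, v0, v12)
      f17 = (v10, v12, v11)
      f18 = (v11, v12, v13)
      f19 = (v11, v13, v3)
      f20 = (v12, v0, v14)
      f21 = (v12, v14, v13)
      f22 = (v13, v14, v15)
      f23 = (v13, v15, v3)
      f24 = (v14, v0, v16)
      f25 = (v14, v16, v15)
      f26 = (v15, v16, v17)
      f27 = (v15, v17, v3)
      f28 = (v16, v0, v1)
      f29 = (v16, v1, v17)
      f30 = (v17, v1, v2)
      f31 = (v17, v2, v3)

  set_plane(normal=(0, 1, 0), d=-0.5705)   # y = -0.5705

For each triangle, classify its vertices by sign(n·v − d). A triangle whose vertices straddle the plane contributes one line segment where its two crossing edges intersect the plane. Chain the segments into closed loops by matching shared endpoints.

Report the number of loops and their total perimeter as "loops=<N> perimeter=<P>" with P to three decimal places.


Straddling triangles (12 of 32):
  (v10,v0,v12) [++-] → (-0.5705, -0.5705, -1.32417)–(-1.31385, -0.5705, -0.895)  len=0.8583
  (v10,v12,v11) [+-+] → (-1.31385, -0.5705, -0.895)–(-1.31385, -0.5705, -0.0366623)  len=0.8583
  (v11,v12,v13) [+--] → (-1.31385, -0.5705, -0.0366623)–(-1.31385, -0.5705, 0.895)  len=0.9317
  (v11,v13,v3) [+-+] → (-1.31385, -0.5705, 0.895)–(-0.5705, -0.5705, 1.32417)  len=0.8583
  (v12,v0,v14) [-+-] → (-0.5705, -0.5705, -1.32417)–(0, -0.5705, -1.46062)  len=0.5866
  (v13,v15,v3) [--+] → (0, -0.5705, 1.46062)–(-0.5705, -0.5705, 1.32417)  len=0.5866
  (v14,v0,v16) [-+-] → (0, -0.5705, -1.46062)–(0.5705, -0.5705, -1.32417)  len=0.5866
  (v15,v17,v3) [--+] → (0.5705, -0.5705, 1.32417)–(0, -0.5705, 1.46062)  len=0.5866
  (v16,v0,v1) [-++] → (0.5705, -0.5705, -1.32417)–(1.31385, -0.5705, -0.895)  len=0.8583
  (v16,v1,v17) [-+-] → (1.31385, -0.5705, -0.895)–(1.31385, -0.5705, 0.0366623)  len=0.9317
  (v17,v1,v2) [-++] → (1.31385, -0.5705, 0.0366623)–(1.31385, -0.5705, 0.895)  len=0.8583
  (v17,v2,v3) [-++] → (1.31385, -0.5705, 0.895)–(0.5705, -0.5705, 1.32417)  len=0.8583

Chained into 1 loop(s):
  loop 1: 12 segments, perimeter = 9.3597
Total perimeter = 9.360

loops=1 perimeter=9.360


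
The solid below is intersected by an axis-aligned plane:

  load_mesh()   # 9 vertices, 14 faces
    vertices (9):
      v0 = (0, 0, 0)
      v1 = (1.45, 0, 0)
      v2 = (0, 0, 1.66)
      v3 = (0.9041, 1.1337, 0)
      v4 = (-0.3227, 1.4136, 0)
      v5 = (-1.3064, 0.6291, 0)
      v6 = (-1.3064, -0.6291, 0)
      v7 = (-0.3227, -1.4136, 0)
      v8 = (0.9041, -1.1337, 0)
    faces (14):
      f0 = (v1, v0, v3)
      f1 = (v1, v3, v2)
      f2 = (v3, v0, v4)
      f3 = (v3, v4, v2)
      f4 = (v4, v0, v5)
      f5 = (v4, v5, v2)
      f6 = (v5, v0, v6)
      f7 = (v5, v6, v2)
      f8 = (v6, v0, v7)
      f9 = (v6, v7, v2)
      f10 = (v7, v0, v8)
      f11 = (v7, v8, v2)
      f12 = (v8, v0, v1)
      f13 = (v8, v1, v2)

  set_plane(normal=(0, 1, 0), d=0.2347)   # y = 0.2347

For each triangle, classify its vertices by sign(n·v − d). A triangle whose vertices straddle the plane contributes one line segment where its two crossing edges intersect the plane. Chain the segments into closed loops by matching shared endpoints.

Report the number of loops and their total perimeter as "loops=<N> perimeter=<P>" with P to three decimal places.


Straddling triangles (8 of 14):
  (v1,v0,v3) [--+] → (0.187168, 0.2347, 0)–(1.33699, 0.2347, 0)  len=1.1498
  (v1,v3,v2) [-+-] → (1.33699, 0.2347, 0)–(0.187168, 0.2347, 1.31634)  len=1.7478
  (v3,v0,v4) [+-+] → (0.187168, 0.2347, 0)–(-0.0535779, 0.2347, 0)  len=0.2407
  (v3,v4,v2) [++-] → (-0.0535779, 0.2347, 1.38439)–(0.187168, 0.2347, 1.31634)  len=0.2502
  (v4,v0,v5) [+-+] → (-0.0535779, 0.2347, 0)–(-0.487382, 0.2347, 0)  len=0.4338
  (v4,v5,v2) [++-] → (-0.487382, 0.2347, 1.0407)–(-0.0535779, 0.2347, 1.38439)  len=0.5535
  (v5,v0,v6) [+--] → (-0.487382, 0.2347, 0)–(-1.3064, 0.2347, 0)  len=0.8190
  (v5,v6,v2) [+--] → (-1.3064, 0.2347, 0)–(-0.487382, 0.2347, 1.0407)  len=1.3243

Chained into 1 loop(s):
  loop 1: 8 segments, perimeter = 6.5192
Total perimeter = 6.519

loops=1 perimeter=6.519


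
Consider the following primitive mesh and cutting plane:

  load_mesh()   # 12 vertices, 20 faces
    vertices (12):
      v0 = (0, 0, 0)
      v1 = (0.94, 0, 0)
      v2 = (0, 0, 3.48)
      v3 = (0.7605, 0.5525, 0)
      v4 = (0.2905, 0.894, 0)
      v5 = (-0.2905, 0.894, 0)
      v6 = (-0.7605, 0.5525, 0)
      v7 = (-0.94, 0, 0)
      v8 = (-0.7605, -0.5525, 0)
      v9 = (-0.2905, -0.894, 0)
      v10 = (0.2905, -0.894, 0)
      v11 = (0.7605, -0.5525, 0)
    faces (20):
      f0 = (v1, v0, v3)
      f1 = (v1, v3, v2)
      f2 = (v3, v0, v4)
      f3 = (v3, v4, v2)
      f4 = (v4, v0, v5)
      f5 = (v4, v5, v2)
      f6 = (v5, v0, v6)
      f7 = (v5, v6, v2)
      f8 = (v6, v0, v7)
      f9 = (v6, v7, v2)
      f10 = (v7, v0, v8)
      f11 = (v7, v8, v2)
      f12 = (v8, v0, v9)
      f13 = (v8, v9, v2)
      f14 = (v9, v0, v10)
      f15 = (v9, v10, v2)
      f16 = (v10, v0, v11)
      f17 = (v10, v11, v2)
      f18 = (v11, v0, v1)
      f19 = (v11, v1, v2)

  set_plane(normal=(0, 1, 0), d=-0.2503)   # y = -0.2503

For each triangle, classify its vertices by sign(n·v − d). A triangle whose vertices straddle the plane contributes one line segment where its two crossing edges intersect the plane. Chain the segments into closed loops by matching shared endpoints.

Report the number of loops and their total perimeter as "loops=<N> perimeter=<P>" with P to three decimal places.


Straddling triangles (10 of 20):
  (v7,v0,v8) [++-] → (-0.344531, -0.2503, 0)–(-0.858681, -0.2503, 0)  len=0.5142
  (v7,v8,v2) [+-+] → (-0.858681, -0.2503, 0)–(-0.344531, -0.2503, 1.90345)  len=1.9717
  (v8,v0,v9) [-+-] → (-0.344531, -0.2503, 0)–(-0.0813335, -0.2503, 0)  len=0.2632
  (v8,v9,v2) [--+] → (-0.0813335, -0.2503, 2.50568)–(-0.344531, -0.2503, 1.90345)  len=0.6572
  (v9,v0,v10) [-+-] → (-0.0813335, -0.2503, 0)–(0.0813335, -0.2503, 0)  len=0.1627
  (v9,v10,v2) [--+] → (0.0813335, -0.2503, 2.50568)–(-0.0813335, -0.2503, 2.50568)  len=0.1627
  (v10,v0,v11) [-+-] → (0.0813335, -0.2503, 0)–(0.344531, -0.2503, 0)  len=0.2632
  (v10,v11,v2) [--+] → (0.344531, -0.2503, 1.90345)–(0.0813335, -0.2503, 2.50568)  len=0.6572
  (v11,v0,v1) [-++] → (0.344531, -0.2503, 0)–(0.858681, -0.2503, 0)  len=0.5142
  (v11,v1,v2) [-++] → (0.858681, -0.2503, 0)–(0.344531, -0.2503, 1.90345)  len=1.9717

Chained into 1 loop(s):
  loop 1: 10 segments, perimeter = 7.1378
Total perimeter = 7.138

loops=1 perimeter=7.138


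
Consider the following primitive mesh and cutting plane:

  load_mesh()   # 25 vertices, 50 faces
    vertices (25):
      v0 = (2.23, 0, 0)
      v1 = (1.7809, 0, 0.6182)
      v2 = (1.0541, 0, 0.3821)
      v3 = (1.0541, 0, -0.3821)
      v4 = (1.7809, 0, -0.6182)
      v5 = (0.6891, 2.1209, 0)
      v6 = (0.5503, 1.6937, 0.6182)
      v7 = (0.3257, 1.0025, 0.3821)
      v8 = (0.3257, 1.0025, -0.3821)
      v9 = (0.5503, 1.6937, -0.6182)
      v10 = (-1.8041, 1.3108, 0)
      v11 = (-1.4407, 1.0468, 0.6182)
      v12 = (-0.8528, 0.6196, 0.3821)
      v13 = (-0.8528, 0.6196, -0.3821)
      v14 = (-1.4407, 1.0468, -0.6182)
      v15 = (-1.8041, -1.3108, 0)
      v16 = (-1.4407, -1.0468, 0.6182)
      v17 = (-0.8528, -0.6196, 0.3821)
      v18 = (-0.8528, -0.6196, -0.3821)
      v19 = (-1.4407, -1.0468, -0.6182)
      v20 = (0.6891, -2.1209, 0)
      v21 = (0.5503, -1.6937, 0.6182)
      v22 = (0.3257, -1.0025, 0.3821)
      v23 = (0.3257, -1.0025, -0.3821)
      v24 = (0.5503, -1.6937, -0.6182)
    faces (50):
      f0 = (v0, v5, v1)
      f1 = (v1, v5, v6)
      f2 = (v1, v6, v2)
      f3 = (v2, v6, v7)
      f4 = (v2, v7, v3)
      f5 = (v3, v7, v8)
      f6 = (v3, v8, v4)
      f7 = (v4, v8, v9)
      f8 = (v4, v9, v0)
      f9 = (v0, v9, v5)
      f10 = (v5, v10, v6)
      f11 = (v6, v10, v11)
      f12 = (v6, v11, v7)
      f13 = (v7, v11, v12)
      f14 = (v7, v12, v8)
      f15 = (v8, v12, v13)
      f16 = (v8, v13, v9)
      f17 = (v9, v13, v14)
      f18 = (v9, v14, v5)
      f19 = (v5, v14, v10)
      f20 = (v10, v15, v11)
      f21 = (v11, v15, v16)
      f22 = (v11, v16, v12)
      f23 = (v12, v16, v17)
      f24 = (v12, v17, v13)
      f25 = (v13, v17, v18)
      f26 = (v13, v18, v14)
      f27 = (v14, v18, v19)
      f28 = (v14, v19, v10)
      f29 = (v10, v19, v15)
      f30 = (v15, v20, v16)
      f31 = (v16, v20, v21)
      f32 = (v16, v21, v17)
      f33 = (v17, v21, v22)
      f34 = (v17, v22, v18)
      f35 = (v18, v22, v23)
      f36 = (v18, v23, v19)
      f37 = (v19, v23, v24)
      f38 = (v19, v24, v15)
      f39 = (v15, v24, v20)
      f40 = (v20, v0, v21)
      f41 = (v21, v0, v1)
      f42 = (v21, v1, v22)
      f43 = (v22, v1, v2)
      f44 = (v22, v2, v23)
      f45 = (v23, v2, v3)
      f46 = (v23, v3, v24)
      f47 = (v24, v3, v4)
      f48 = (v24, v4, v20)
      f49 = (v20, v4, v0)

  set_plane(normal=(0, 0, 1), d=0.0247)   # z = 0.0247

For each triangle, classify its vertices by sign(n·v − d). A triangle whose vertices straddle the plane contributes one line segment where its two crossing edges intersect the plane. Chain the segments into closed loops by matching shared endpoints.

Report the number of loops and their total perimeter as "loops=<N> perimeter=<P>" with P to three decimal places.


loops=2 perimeter=19.198

Straddling triangles (20 of 50):
  (v0,v5,v1) [--+] → (0.732723, 2.03616, 0.0247)–(2.21206, 0, 0.0247)  len=2.5168
  (v1,v5,v6) [+-+] → (0.732723, 2.03616, 0.0247)–(0.683554, 2.10383, 0.0247)  len=0.0836
  (v2,v7,v3) [++-] → (0.666357, 0.533652, 0.0247)–(1.0541, 0, 0.0247)  len=0.6596
  (v3,v7,v8) [-+-] → (0.666357, 0.533652, 0.0247)–(0.3257, 1.0025, 0.0247)  len=0.5795
  (v5,v10,v6) [--+] → (-1.71003, 1.3261, 0.0247)–(0.683554, 2.10383, 0.0247)  len=2.5168
  (v6,v10,v11) [+-+] → (-1.71003, 1.3261, 0.0247)–(-1.78958, 1.30025, 0.0247)  len=0.0836
  (v7,v12,v8) [++-] → (-0.301641, 0.798674, 0.0247)–(0.3257, 1.0025, 0.0247)  len=0.6596
  (v8,v12,v13) [-+-] → (-0.301641, 0.798674, 0.0247)–(-0.8528, 0.6196, 0.0247)  len=0.5795
  (v10,v15,v11) [--+] → (-1.78958, -1.2166, 0.0247)–(-1.78958, 1.30025, 0.0247)  len=2.5169
  (v11,v15,v16) [+-+] → (-1.78958, -1.2166, 0.0247)–(-1.78958, -1.30025, 0.0247)  len=0.0836
  (v12,v17,v13) [++-] → (-0.8528, -0.0400527, 0.0247)–(-0.8528, 0.6196, 0.0247)  len=0.6597
  (v13,v17,v18) [-+-] → (-0.8528, -0.0400527, 0.0247)–(-0.8528, -0.6196, 0.0247)  len=0.5795
  (v15,v20,v16) [--+] → (0.604004, -2.07798, 0.0247)–(-1.78958, -1.30025, 0.0247)  len=2.5168
  (v16,v20,v21) [+-+] → (0.604004, -2.07798, 0.0247)–(0.683554, -2.10383, 0.0247)  len=0.0836
  (v17,v22,v18) [++-] → (-0.225459, -0.823426, 0.0247)–(-0.8528, -0.6196, 0.0247)  len=0.6596
  (v18,v22,v23) [-+-] → (-0.225459, -0.823426, 0.0247)–(0.3257, -1.0025, 0.0247)  len=0.5795
  (v20,v0,v21) [--+] → (2.16289, -0.0676713, 0.0247)–(0.683554, -2.10383, 0.0247)  len=2.5168
  (v21,v0,v1) [+-+] → (2.16289, -0.0676713, 0.0247)–(2.21206, 0, 0.0247)  len=0.0836
  (v22,v2,v23) [++-] → (0.713443, -0.468848, 0.0247)–(0.3257, -1.0025, 0.0247)  len=0.6596
  (v23,v2,v3) [-+-] → (0.713443, -0.468848, 0.0247)–(1.0541, 0, 0.0247)  len=0.5795

Chained into 2 loop(s):
  loop 1: 10 segments, perimeter = 13.0023
  loop 2: 10 segments, perimeter = 6.1959
Total perimeter = 19.198


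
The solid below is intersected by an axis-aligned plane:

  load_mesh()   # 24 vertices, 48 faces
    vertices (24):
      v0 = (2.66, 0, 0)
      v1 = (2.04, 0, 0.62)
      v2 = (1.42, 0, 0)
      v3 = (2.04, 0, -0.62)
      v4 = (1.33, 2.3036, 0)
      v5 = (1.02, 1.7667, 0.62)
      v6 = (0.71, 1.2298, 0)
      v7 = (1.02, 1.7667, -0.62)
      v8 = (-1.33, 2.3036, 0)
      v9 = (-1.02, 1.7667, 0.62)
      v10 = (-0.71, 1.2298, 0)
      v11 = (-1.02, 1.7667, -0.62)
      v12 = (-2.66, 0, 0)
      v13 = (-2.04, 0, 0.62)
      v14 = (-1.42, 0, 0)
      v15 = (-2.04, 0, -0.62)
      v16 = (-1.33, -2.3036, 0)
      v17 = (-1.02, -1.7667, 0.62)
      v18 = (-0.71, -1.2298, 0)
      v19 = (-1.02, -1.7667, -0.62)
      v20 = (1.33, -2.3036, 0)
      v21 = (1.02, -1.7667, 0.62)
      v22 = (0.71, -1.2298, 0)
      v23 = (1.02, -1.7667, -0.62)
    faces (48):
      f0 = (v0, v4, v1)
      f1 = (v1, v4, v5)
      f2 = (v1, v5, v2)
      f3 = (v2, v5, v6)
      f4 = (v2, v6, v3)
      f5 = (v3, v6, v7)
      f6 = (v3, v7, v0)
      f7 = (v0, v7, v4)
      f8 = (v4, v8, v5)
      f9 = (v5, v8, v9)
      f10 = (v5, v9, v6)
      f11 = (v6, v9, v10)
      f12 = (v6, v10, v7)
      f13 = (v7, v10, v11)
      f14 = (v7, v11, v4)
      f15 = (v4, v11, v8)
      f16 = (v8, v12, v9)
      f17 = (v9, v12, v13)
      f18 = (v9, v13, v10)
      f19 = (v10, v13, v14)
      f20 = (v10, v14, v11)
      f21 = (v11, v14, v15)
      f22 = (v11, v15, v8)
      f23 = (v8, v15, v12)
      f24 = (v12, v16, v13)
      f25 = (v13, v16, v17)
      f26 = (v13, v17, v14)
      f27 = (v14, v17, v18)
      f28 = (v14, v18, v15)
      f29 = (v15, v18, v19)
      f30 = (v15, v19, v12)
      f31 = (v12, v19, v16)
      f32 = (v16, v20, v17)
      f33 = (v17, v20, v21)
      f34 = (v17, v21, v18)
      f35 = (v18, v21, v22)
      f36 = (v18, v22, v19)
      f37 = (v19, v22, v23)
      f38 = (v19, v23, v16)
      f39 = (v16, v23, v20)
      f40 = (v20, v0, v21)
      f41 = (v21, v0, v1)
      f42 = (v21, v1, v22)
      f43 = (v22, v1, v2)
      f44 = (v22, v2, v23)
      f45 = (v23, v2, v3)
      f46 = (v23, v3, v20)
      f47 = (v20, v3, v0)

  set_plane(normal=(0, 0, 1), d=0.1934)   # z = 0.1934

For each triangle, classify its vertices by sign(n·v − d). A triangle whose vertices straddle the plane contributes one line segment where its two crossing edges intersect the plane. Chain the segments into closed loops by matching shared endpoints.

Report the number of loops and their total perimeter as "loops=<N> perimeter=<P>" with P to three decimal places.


loops=2 perimeter=24.480

Straddling triangles (24 of 48):
  (v0,v4,v1) [--+] → (1.55147, 1.58503, 0.1934)–(2.4666, 0, 0.1934)  len=1.8302
  (v1,v4,v5) [+-+] → (1.55147, 1.58503, 0.1934)–(1.2333, 2.13612, 0.1934)  len=0.6364
  (v1,v5,v2) [++-] → (1.29523, 0.551096, 0.1934)–(1.6134, 0, 0.1934)  len=0.6364
  (v2,v5,v6) [-+-] → (1.29523, 0.551096, 0.1934)–(0.8067, 1.39728, 0.1934)  len=0.9771
  (v4,v8,v5) [--+] → (-0.596952, 2.13612, 0.1934)–(1.2333, 2.13612, 0.1934)  len=1.8303
  (v5,v8,v9) [+-+] → (-0.596952, 2.13612, 0.1934)–(-1.2333, 2.13612, 0.1934)  len=0.6363
  (v5,v9,v6) [++-] → (0.170352, 1.39728, 0.1934)–(0.8067, 1.39728, 0.1934)  len=0.6363
  (v6,v9,v10) [-+-] → (0.170352, 1.39728, 0.1934)–(-0.8067, 1.39728, 0.1934)  len=0.9771
  (v8,v12,v9) [--+] → (-2.14843, 0.551096, 0.1934)–(-1.2333, 2.13612, 0.1934)  len=1.8302
  (v9,v12,v13) [+-+] → (-2.14843, 0.551096, 0.1934)–(-2.4666, 0, 0.1934)  len=0.6364
  (v9,v13,v10) [++-] → (-1.12487, 0.846182, 0.1934)–(-0.8067, 1.39728, 0.1934)  len=0.6364
  (v10,v13,v14) [-+-] → (-1.12487, 0.846182, 0.1934)–(-1.6134, 0, 0.1934)  len=0.9771
  (v12,v16,v13) [--+] → (-1.55147, -1.58503, 0.1934)–(-2.4666, 0, 0.1934)  len=1.8302
  (v13,v16,v17) [+-+] → (-1.55147, -1.58503, 0.1934)–(-1.2333, -2.13612, 0.1934)  len=0.6364
  (v13,v17,v14) [++-] → (-1.29523, -0.551096, 0.1934)–(-1.6134, 0, 0.1934)  len=0.6364
  (v14,v17,v18) [-+-] → (-1.29523, -0.551096, 0.1934)–(-0.8067, -1.39728, 0.1934)  len=0.9771
  (v16,v20,v17) [--+] → (0.596952, -2.13612, 0.1934)–(-1.2333, -2.13612, 0.1934)  len=1.8303
  (v17,v20,v21) [+-+] → (0.596952, -2.13612, 0.1934)–(1.2333, -2.13612, 0.1934)  len=0.6363
  (v17,v21,v18) [++-] → (-0.170352, -1.39728, 0.1934)–(-0.8067, -1.39728, 0.1934)  len=0.6363
  (v18,v21,v22) [-+-] → (-0.170352, -1.39728, 0.1934)–(0.8067, -1.39728, 0.1934)  len=0.9771
  (v20,v0,v21) [--+] → (2.14843, -0.551096, 0.1934)–(1.2333, -2.13612, 0.1934)  len=1.8302
  (v21,v0,v1) [+-+] → (2.14843, -0.551096, 0.1934)–(2.4666, 0, 0.1934)  len=0.6364
  (v21,v1,v22) [++-] → (1.12487, -0.846182, 0.1934)–(0.8067, -1.39728, 0.1934)  len=0.6364
  (v22,v1,v2) [-+-] → (1.12487, -0.846182, 0.1934)–(1.6134, 0, 0.1934)  len=0.9771

Chained into 2 loop(s):
  loop 1: 12 segments, perimeter = 14.7995
  loop 2: 12 segments, perimeter = 9.6805
Total perimeter = 24.480


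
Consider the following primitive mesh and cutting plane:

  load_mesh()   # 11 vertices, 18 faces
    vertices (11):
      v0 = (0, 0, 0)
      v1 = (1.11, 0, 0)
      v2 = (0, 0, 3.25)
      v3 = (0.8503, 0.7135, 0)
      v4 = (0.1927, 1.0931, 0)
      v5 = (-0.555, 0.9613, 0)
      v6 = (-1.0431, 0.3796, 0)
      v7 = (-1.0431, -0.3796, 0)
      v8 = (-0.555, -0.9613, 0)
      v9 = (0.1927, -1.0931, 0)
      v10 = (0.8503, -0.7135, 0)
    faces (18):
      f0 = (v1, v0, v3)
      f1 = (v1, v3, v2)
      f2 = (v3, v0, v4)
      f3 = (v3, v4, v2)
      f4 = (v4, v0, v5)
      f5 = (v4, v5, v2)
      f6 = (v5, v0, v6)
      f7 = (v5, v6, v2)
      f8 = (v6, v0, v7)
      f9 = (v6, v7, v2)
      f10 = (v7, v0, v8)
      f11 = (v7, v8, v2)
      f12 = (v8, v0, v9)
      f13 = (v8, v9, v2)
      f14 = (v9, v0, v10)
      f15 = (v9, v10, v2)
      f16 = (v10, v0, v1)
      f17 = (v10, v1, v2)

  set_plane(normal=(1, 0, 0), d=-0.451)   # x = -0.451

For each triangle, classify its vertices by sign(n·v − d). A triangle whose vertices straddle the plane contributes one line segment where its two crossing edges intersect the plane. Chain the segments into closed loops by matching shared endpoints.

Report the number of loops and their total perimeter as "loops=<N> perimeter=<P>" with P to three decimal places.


Straddling triangles (10 of 18):
  (v4,v0,v5) [++-] → (-0.451, 0.781165, 0)–(-0.451, 0.979632, 0)  len=0.1985
  (v4,v5,v2) [+-+] → (-0.451, 0.979632, 0)–(-0.451, 0.781165, 0.609009)  len=0.6405
  (v5,v0,v6) [-+-] → (-0.451, 0.781165, 0)–(-0.451, 0.164126, 0)  len=0.6170
  (v5,v6,v2) [--+] → (-0.451, 0.164126, 1.84481)–(-0.451, 0.781165, 0.609009)  len=1.3813
  (v6,v0,v7) [-+-] → (-0.451, 0.164126, 0)–(-0.451, -0.164126, 0)  len=0.3283
  (v6,v7,v2) [--+] → (-0.451, -0.164126, 1.84481)–(-0.451, 0.164126, 1.84481)  len=0.3283
  (v7,v0,v8) [-+-] → (-0.451, -0.164126, 0)–(-0.451, -0.781165, 0)  len=0.6170
  (v7,v8,v2) [--+] → (-0.451, -0.781165, 0.609009)–(-0.451, -0.164126, 1.84481)  len=1.3813
  (v8,v0,v9) [-++] → (-0.451, -0.781165, 0)–(-0.451, -0.979632, 0)  len=0.1985
  (v8,v9,v2) [-++] → (-0.451, -0.979632, 0)–(-0.451, -0.781165, 0.609009)  len=0.6405

Chained into 1 loop(s):
  loop 1: 10 segments, perimeter = 6.3312
Total perimeter = 6.331

loops=1 perimeter=6.331


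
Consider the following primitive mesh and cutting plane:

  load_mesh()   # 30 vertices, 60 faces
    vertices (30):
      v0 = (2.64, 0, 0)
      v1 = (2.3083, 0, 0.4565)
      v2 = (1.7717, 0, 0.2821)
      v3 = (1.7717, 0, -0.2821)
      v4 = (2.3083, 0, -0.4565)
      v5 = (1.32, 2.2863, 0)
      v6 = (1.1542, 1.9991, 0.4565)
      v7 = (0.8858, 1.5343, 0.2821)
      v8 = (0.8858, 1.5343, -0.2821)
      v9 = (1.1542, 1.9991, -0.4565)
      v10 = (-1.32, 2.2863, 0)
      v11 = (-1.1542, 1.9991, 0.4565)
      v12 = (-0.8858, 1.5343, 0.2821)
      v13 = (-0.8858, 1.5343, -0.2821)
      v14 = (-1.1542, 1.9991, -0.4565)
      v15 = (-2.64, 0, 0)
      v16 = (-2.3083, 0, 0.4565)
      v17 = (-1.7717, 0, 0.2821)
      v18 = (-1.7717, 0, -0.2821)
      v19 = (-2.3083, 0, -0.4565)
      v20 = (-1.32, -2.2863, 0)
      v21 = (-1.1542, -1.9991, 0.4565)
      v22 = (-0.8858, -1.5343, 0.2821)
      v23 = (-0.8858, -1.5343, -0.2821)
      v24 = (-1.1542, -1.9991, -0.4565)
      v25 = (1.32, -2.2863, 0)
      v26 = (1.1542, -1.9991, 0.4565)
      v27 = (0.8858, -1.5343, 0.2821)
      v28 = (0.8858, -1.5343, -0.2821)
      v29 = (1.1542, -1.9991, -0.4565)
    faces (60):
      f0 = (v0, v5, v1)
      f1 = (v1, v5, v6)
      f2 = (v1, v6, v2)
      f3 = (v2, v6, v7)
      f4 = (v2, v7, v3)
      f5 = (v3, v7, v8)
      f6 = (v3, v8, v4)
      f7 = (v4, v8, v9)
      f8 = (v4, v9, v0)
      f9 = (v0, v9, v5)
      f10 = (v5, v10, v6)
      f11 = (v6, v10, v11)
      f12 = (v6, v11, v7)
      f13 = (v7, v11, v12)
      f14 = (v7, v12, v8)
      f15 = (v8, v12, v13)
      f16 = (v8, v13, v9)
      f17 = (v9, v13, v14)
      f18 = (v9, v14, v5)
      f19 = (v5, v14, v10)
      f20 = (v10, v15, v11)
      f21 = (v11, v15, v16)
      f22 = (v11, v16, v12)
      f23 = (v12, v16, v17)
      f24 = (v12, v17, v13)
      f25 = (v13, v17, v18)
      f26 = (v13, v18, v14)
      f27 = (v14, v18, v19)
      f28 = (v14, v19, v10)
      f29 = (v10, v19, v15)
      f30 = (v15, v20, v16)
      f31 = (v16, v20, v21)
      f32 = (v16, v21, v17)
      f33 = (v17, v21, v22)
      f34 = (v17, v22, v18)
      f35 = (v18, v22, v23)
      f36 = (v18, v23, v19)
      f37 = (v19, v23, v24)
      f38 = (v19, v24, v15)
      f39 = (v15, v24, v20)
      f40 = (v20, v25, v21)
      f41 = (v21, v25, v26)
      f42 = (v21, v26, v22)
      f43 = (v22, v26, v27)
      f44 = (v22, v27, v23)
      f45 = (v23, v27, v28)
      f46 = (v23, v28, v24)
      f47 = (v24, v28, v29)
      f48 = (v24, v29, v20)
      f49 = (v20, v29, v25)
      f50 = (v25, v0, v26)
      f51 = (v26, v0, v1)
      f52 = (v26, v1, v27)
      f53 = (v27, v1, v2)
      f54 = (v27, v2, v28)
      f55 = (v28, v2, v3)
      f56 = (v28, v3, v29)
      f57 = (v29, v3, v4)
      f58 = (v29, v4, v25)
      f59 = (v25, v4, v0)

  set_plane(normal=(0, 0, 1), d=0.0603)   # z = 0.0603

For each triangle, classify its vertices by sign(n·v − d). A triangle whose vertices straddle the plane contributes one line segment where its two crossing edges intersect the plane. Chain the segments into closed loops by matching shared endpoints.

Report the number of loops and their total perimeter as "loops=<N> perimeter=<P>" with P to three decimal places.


loops=2 perimeter=26.207

Straddling triangles (24 of 60):
  (v0,v5,v1) [--+] → (1.45055, 1.9843, 0.0603)–(2.59619, 0, 0.0603)  len=2.2913
  (v1,v5,v6) [+-+] → (1.45055, 1.9843, 0.0603)–(1.2981, 2.24836, 0.0603)  len=0.3049
  (v2,v7,v3) [++-] → (1.23407, 0.931131, 0.0603)–(1.7717, 0, 0.0603)  len=1.0752
  (v3,v7,v8) [-+-] → (1.23407, 0.931131, 0.0603)–(0.8858, 1.5343, 0.0603)  len=0.6965
  (v5,v10,v6) [--+] → (-0.993178, 2.24836, 0.0603)–(1.2981, 2.24836, 0.0603)  len=2.2913
  (v6,v10,v11) [+-+] → (-0.993178, 2.24836, 0.0603)–(-1.2981, 2.24836, 0.0603)  len=0.3049
  (v7,v12,v8) [++-] → (-0.189343, 1.5343, 0.0603)–(0.8858, 1.5343, 0.0603)  len=1.0751
  (v8,v12,v13) [-+-] → (-0.189343, 1.5343, 0.0603)–(-0.8858, 1.5343, 0.0603)  len=0.6965
  (v10,v15,v11) [--+] → (-2.44374, 0.264065, 0.0603)–(-1.2981, 2.24836, 0.0603)  len=2.2913
  (v11,v15,v16) [+-+] → (-2.44374, 0.264065, 0.0603)–(-2.59619, 0, 0.0603)  len=0.3049
  (v12,v17,v13) [++-] → (-1.42343, 0.603169, 0.0603)–(-0.8858, 1.5343, 0.0603)  len=1.0752
  (v13,v17,v18) [-+-] → (-1.42343, 0.603169, 0.0603)–(-1.7717, 0, 0.0603)  len=0.6965
  (v15,v20,v16) [--+] → (-1.45055, -1.9843, 0.0603)–(-2.59619, 0, 0.0603)  len=2.2913
  (v16,v20,v21) [+-+] → (-1.45055, -1.9843, 0.0603)–(-1.2981, -2.24836, 0.0603)  len=0.3049
  (v17,v22,v18) [++-] → (-1.23407, -0.931131, 0.0603)–(-1.7717, 0, 0.0603)  len=1.0752
  (v18,v22,v23) [-+-] → (-1.23407, -0.931131, 0.0603)–(-0.8858, -1.5343, 0.0603)  len=0.6965
  (v20,v25,v21) [--+] → (0.993178, -2.24836, 0.0603)–(-1.2981, -2.24836, 0.0603)  len=2.2913
  (v21,v25,v26) [+-+] → (0.993178, -2.24836, 0.0603)–(1.2981, -2.24836, 0.0603)  len=0.3049
  (v22,v27,v23) [++-] → (0.189343, -1.5343, 0.0603)–(-0.8858, -1.5343, 0.0603)  len=1.0751
  (v23,v27,v28) [-+-] → (0.189343, -1.5343, 0.0603)–(0.8858, -1.5343, 0.0603)  len=0.6965
  (v25,v0,v26) [--+] → (2.44374, -0.264065, 0.0603)–(1.2981, -2.24836, 0.0603)  len=2.2913
  (v26,v0,v1) [+-+] → (2.44374, -0.264065, 0.0603)–(2.59619, 0, 0.0603)  len=0.3049
  (v27,v2,v28) [++-] → (1.42343, -0.603169, 0.0603)–(0.8858, -1.5343, 0.0603)  len=1.0752
  (v28,v2,v3) [-+-] → (1.42343, -0.603169, 0.0603)–(1.7717, 0, 0.0603)  len=0.6965

Chained into 2 loop(s):
  loop 1: 12 segments, perimeter = 15.5771
  loop 2: 12 segments, perimeter = 10.6300
Total perimeter = 26.207


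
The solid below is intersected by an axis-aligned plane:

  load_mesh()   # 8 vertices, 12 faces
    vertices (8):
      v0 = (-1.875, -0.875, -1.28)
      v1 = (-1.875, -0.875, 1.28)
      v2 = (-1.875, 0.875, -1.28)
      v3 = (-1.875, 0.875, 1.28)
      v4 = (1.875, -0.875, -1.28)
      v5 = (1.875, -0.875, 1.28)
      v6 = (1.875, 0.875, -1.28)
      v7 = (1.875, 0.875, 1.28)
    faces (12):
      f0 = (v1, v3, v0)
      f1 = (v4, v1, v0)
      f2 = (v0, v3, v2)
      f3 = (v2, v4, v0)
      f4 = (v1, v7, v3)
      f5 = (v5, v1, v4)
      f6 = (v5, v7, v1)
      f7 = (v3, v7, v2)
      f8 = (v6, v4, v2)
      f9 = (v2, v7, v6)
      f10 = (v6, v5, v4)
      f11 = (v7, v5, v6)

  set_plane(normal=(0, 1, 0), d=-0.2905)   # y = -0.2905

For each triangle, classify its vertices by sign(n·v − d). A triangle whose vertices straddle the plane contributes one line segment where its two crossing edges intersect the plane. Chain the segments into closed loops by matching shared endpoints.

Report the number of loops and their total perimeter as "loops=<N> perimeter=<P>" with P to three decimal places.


loops=1 perimeter=12.620

Straddling triangles (8 of 12):
  (v1,v3,v0) [-+-] → (-1.875, -0.2905, 1.28)–(-1.875, -0.2905, -0.42496)  len=1.7050
  (v0,v3,v2) [-++] → (-1.875, -0.2905, -0.42496)–(-1.875, -0.2905, -1.28)  len=0.8550
  (v2,v4,v0) [+--] → (0.6225, -0.2905, -1.28)–(-1.875, -0.2905, -1.28)  len=2.4975
  (v1,v7,v3) [-++] → (-0.6225, -0.2905, 1.28)–(-1.875, -0.2905, 1.28)  len=1.2525
  (v5,v7,v1) [-+-] → (1.875, -0.2905, 1.28)–(-0.6225, -0.2905, 1.28)  len=2.4975
  (v6,v4,v2) [+-+] → (1.875, -0.2905, -1.28)–(0.6225, -0.2905, -1.28)  len=1.2525
  (v6,v5,v4) [+--] → (1.875, -0.2905, 0.42496)–(1.875, -0.2905, -1.28)  len=1.7050
  (v7,v5,v6) [+-+] → (1.875, -0.2905, 1.28)–(1.875, -0.2905, 0.42496)  len=0.8550

Chained into 1 loop(s):
  loop 1: 8 segments, perimeter = 12.6200
Total perimeter = 12.620


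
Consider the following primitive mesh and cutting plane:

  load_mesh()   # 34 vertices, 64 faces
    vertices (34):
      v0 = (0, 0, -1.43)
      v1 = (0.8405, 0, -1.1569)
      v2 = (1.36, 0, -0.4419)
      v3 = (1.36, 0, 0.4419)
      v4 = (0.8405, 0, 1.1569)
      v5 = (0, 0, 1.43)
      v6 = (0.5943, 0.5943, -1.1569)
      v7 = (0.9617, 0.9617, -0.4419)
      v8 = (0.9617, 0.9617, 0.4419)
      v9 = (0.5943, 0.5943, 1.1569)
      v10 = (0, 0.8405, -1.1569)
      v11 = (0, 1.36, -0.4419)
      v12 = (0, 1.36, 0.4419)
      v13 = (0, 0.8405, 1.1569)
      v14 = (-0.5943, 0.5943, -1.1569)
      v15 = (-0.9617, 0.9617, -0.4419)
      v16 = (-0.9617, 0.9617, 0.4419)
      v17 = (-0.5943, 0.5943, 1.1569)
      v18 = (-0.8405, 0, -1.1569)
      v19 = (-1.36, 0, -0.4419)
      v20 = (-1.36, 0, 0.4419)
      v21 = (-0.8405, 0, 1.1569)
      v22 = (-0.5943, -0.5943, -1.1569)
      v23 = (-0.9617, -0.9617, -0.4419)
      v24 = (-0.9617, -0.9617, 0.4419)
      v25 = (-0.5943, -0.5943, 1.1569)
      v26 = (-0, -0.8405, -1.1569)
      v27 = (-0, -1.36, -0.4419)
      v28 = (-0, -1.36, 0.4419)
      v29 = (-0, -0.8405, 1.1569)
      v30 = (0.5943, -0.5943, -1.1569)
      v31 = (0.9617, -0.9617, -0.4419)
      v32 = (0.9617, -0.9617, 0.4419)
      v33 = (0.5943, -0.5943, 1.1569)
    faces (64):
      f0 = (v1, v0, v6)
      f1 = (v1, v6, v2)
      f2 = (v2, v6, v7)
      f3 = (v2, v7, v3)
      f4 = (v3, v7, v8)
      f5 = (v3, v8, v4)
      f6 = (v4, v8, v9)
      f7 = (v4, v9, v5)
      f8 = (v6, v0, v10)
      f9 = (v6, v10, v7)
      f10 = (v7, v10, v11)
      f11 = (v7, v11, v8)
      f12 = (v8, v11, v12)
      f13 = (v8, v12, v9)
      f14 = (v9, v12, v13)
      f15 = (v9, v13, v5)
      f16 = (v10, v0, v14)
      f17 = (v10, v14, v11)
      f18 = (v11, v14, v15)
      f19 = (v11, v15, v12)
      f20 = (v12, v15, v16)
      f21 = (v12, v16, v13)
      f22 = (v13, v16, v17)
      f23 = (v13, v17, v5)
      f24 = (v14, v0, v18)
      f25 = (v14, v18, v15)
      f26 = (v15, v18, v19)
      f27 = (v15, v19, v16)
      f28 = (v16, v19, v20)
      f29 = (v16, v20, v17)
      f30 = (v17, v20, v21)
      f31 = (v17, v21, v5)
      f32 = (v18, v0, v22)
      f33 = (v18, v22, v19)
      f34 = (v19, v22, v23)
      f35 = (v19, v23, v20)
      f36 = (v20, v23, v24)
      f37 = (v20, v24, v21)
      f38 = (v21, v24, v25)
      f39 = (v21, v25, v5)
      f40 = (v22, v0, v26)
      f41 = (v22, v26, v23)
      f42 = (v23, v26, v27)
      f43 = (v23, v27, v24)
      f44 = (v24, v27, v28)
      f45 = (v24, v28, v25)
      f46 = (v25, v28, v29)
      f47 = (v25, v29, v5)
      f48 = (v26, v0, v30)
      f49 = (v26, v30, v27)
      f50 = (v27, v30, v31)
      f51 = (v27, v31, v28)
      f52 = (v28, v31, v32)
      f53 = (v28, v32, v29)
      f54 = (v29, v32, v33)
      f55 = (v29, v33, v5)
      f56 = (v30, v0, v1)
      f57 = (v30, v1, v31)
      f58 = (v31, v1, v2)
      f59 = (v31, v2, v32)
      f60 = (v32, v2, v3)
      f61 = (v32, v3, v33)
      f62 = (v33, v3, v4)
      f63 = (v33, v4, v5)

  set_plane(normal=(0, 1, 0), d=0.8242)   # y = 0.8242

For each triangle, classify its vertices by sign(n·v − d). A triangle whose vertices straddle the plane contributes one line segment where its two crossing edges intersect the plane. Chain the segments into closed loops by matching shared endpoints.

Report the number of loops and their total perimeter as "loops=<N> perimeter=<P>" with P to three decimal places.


Straddling triangles (20 of 64):
  (v2,v6,v7) [--+] → (0.8242, 0.8242, -0.70949)–(1.01865, 0.8242, -0.4419)  len=0.3308
  (v2,v7,v3) [-+-] → (1.01865, 0.8242, -0.4419)–(1.01865, 0.8242, -0.315538)  len=0.1264
  (v3,v7,v8) [-++] → (1.01865, 0.8242, -0.315538)–(1.01865, 0.8242, 0.4419)  len=0.7574
  (v3,v8,v4) [-+-] → (1.01865, 0.8242, 0.4419)–(0.944371, 0.8242, 0.544128)  len=0.1264
  (v4,v8,v9) [-+-] → (0.944371, 0.8242, 0.544128)–(0.8242, 0.8242, 0.70949)  len=0.2044
  (v6,v0,v10) [--+] → (0, 0.8242, -1.1622)–(0.0393464, 0.8242, -1.1569)  len=0.0397
  (v6,v10,v7) [-++] → (0.0393464, 0.8242, -1.1569)–(0.8242, 0.8242, -0.70949)  len=0.9034
  (v8,v12,v9) [++-] → (0.415863, 0.8242, 0.942223)–(0.8242, 0.8242, 0.70949)  len=0.4700
  (v9,v12,v13) [-++] → (0.415863, 0.8242, 0.942223)–(0.0393464, 0.8242, 1.1569)  len=0.4334
  (v9,v13,v5) [-+-] → (0.0393464, 0.8242, 1.1569)–(0, 0.8242, 1.1622)  len=0.0397
  (v10,v0,v14) [+--] → (0, 0.8242, -1.1622)–(-0.0393464, 0.8242, -1.1569)  len=0.0397
  (v10,v14,v11) [+-+] → (-0.0393464, 0.8242, -1.1569)–(-0.415863, 0.8242, -0.942223)  len=0.4334
  (v11,v14,v15) [+-+] → (-0.415863, 0.8242, -0.942223)–(-0.8242, 0.8242, -0.70949)  len=0.4700
  (v13,v16,v17) [++-] → (-0.8242, 0.8242, 0.70949)–(-0.0393464, 0.8242, 1.1569)  len=0.9034
  (v13,v17,v5) [+--] → (-0.0393464, 0.8242, 1.1569)–(0, 0.8242, 1.1622)  len=0.0397
  (v14,v18,v15) [--+] → (-0.944371, 0.8242, -0.544128)–(-0.8242, 0.8242, -0.70949)  len=0.2044
  (v15,v18,v19) [+--] → (-0.944371, 0.8242, -0.544128)–(-1.01865, 0.8242, -0.4419)  len=0.1264
  (v15,v19,v16) [+-+] → (-1.01865, 0.8242, -0.4419)–(-1.01865, 0.8242, 0.315538)  len=0.7574
  (v16,v19,v20) [+--] → (-1.01865, 0.8242, 0.315538)–(-1.01865, 0.8242, 0.4419)  len=0.1264
  (v16,v20,v17) [+--] → (-1.01865, 0.8242, 0.4419)–(-0.8242, 0.8242, 0.70949)  len=0.3308

Chained into 1 loop(s):
  loop 1: 20 segments, perimeter = 6.8632
Total perimeter = 6.863

loops=1 perimeter=6.863
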